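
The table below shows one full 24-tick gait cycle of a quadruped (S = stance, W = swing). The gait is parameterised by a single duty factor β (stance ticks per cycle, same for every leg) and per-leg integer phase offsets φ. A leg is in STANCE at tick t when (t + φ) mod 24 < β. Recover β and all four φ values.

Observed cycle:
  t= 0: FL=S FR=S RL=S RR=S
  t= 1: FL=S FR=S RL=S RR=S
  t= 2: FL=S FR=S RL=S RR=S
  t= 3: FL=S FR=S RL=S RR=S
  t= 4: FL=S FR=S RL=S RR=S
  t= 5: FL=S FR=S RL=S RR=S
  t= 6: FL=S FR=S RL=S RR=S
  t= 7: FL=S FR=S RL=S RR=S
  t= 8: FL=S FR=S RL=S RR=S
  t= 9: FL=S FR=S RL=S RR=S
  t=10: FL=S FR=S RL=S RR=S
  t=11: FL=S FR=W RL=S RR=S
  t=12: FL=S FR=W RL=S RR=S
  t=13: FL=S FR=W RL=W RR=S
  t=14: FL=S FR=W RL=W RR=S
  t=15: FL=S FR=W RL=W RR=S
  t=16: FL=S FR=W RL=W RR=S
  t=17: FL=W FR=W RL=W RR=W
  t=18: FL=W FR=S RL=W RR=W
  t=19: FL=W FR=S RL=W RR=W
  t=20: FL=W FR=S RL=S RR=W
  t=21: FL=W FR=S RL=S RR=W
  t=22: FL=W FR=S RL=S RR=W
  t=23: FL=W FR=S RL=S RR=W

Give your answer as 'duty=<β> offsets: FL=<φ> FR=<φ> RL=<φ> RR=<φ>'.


duty=17 offsets: FL=0 FR=6 RL=4 RR=0

duty β = stance ticks per leg = 17
FL: stance ticks = 17; W→S at t=0 → φ=0
FR: stance ticks = 17; W→S at t=18 → φ=6
RL: stance ticks = 17; W→S at t=20 → φ=4
RR: stance ticks = 17; W→S at t=0 → φ=0


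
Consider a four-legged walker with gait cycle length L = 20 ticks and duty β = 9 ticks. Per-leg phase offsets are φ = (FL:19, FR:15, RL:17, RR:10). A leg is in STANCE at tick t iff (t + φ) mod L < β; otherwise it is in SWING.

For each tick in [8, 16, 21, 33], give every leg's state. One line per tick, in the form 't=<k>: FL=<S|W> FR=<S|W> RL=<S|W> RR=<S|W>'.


t=8: phase=(7,3,5,18) vs β=9 → FL=S FR=S RL=S RR=W
t=16: phase=(15,11,13,6) vs β=9 → FL=W FR=W RL=W RR=S
t=21: phase=(0,16,18,11) vs β=9 → FL=S FR=W RL=W RR=W
t=33: phase=(12,8,10,3) vs β=9 → FL=W FR=S RL=W RR=S

t=8: FL=S FR=S RL=S RR=W
t=16: FL=W FR=W RL=W RR=S
t=21: FL=S FR=W RL=W RR=W
t=33: FL=W FR=S RL=W RR=S


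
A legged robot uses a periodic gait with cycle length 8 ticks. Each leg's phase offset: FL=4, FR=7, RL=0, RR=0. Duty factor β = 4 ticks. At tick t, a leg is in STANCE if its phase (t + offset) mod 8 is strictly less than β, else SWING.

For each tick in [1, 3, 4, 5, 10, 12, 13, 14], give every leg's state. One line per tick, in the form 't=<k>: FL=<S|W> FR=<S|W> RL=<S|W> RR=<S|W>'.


t=1: phase=(5,0,1,1) vs β=4 → FL=W FR=S RL=S RR=S
t=3: phase=(7,2,3,3) vs β=4 → FL=W FR=S RL=S RR=S
t=4: phase=(0,3,4,4) vs β=4 → FL=S FR=S RL=W RR=W
t=5: phase=(1,4,5,5) vs β=4 → FL=S FR=W RL=W RR=W
t=10: phase=(6,1,2,2) vs β=4 → FL=W FR=S RL=S RR=S
t=12: phase=(0,3,4,4) vs β=4 → FL=S FR=S RL=W RR=W
t=13: phase=(1,4,5,5) vs β=4 → FL=S FR=W RL=W RR=W
t=14: phase=(2,5,6,6) vs β=4 → FL=S FR=W RL=W RR=W

t=1: FL=W FR=S RL=S RR=S
t=3: FL=W FR=S RL=S RR=S
t=4: FL=S FR=S RL=W RR=W
t=5: FL=S FR=W RL=W RR=W
t=10: FL=W FR=S RL=S RR=S
t=12: FL=S FR=S RL=W RR=W
t=13: FL=S FR=W RL=W RR=W
t=14: FL=S FR=W RL=W RR=W


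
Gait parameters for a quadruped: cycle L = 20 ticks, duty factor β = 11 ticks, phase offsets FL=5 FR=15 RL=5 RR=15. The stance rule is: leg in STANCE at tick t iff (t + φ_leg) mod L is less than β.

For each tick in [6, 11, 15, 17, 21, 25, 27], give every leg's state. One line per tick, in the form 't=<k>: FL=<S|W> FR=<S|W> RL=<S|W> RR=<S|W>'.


t=6: phase=(11,1,11,1) vs β=11 → FL=W FR=S RL=W RR=S
t=11: phase=(16,6,16,6) vs β=11 → FL=W FR=S RL=W RR=S
t=15: phase=(0,10,0,10) vs β=11 → FL=S FR=S RL=S RR=S
t=17: phase=(2,12,2,12) vs β=11 → FL=S FR=W RL=S RR=W
t=21: phase=(6,16,6,16) vs β=11 → FL=S FR=W RL=S RR=W
t=25: phase=(10,0,10,0) vs β=11 → FL=S FR=S RL=S RR=S
t=27: phase=(12,2,12,2) vs β=11 → FL=W FR=S RL=W RR=S

t=6: FL=W FR=S RL=W RR=S
t=11: FL=W FR=S RL=W RR=S
t=15: FL=S FR=S RL=S RR=S
t=17: FL=S FR=W RL=S RR=W
t=21: FL=S FR=W RL=S RR=W
t=25: FL=S FR=S RL=S RR=S
t=27: FL=W FR=S RL=W RR=S


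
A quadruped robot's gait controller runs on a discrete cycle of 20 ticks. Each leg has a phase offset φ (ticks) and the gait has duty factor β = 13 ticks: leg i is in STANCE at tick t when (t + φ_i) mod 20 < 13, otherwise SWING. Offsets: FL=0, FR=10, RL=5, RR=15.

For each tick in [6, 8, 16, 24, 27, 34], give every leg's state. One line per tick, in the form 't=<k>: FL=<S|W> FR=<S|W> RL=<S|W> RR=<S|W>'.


t=6: FL=S FR=W RL=S RR=S
t=8: FL=S FR=W RL=W RR=S
t=16: FL=W FR=S RL=S RR=S
t=24: FL=S FR=W RL=S RR=W
t=27: FL=S FR=W RL=S RR=S
t=34: FL=W FR=S RL=W RR=S

t=6: phase=(6,16,11,1) vs β=13 → FL=S FR=W RL=S RR=S
t=8: phase=(8,18,13,3) vs β=13 → FL=S FR=W RL=W RR=S
t=16: phase=(16,6,1,11) vs β=13 → FL=W FR=S RL=S RR=S
t=24: phase=(4,14,9,19) vs β=13 → FL=S FR=W RL=S RR=W
t=27: phase=(7,17,12,2) vs β=13 → FL=S FR=W RL=S RR=S
t=34: phase=(14,4,19,9) vs β=13 → FL=W FR=S RL=W RR=S


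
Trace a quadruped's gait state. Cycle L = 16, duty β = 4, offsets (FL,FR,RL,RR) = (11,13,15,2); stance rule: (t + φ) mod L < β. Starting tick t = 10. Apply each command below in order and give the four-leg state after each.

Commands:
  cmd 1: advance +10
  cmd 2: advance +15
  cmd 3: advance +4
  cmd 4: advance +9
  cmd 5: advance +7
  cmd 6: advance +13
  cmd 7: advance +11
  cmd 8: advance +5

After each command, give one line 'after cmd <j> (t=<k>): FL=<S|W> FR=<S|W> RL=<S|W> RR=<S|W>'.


start t=10: FL=W FR=W RL=W RR=W
cmd 1: advance +10 → t=20, phase=(15,1,3,6) → FL=W FR=S RL=S RR=W
cmd 2: advance +15 → t=35, phase=(14,0,2,5) → FL=W FR=S RL=S RR=W
cmd 3: advance +4 → t=39, phase=(2,4,6,9) → FL=S FR=W RL=W RR=W
cmd 4: advance +9 → t=48, phase=(11,13,15,2) → FL=W FR=W RL=W RR=S
cmd 5: advance +7 → t=55, phase=(2,4,6,9) → FL=S FR=W RL=W RR=W
cmd 6: advance +13 → t=68, phase=(15,1,3,6) → FL=W FR=S RL=S RR=W
cmd 7: advance +11 → t=79, phase=(10,12,14,1) → FL=W FR=W RL=W RR=S
cmd 8: advance +5 → t=84, phase=(15,1,3,6) → FL=W FR=S RL=S RR=W

after cmd 1 (t=20): FL=W FR=S RL=S RR=W
after cmd 2 (t=35): FL=W FR=S RL=S RR=W
after cmd 3 (t=39): FL=S FR=W RL=W RR=W
after cmd 4 (t=48): FL=W FR=W RL=W RR=S
after cmd 5 (t=55): FL=S FR=W RL=W RR=W
after cmd 6 (t=68): FL=W FR=S RL=S RR=W
after cmd 7 (t=79): FL=W FR=W RL=W RR=S
after cmd 8 (t=84): FL=W FR=S RL=S RR=W


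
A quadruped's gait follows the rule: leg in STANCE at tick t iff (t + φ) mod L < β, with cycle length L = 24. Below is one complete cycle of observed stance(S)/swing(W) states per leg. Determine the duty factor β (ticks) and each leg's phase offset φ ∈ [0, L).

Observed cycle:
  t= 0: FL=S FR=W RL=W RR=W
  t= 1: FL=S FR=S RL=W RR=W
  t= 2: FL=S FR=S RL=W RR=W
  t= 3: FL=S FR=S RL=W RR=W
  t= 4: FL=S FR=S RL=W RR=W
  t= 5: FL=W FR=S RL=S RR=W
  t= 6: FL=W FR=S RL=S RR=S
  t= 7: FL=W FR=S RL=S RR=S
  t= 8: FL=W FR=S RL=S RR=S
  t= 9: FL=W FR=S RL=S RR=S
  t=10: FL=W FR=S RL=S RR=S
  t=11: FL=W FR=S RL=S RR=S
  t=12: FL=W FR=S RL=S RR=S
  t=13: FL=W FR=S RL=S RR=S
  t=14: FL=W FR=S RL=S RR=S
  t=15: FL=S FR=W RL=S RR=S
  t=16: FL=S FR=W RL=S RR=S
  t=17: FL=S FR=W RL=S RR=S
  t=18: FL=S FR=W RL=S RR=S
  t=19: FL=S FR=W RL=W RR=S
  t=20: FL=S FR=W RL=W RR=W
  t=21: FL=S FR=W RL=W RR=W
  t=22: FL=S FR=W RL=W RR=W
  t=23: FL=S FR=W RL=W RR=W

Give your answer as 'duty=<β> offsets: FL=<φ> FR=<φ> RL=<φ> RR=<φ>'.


duty=14 offsets: FL=9 FR=23 RL=19 RR=18

duty β = stance ticks per leg = 14
FL: stance ticks = 14; W→S at t=15 → φ=9
FR: stance ticks = 14; W→S at t=1 → φ=23
RL: stance ticks = 14; W→S at t=5 → φ=19
RR: stance ticks = 14; W→S at t=6 → φ=18


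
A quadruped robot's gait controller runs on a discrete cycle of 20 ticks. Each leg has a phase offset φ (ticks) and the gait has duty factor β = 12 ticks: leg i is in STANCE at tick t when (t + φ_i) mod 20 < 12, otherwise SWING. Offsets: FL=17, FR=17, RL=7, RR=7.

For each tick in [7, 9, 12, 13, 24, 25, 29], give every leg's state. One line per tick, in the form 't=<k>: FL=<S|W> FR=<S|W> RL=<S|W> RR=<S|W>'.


t=7: phase=(4,4,14,14) vs β=12 → FL=S FR=S RL=W RR=W
t=9: phase=(6,6,16,16) vs β=12 → FL=S FR=S RL=W RR=W
t=12: phase=(9,9,19,19) vs β=12 → FL=S FR=S RL=W RR=W
t=13: phase=(10,10,0,0) vs β=12 → FL=S FR=S RL=S RR=S
t=24: phase=(1,1,11,11) vs β=12 → FL=S FR=S RL=S RR=S
t=25: phase=(2,2,12,12) vs β=12 → FL=S FR=S RL=W RR=W
t=29: phase=(6,6,16,16) vs β=12 → FL=S FR=S RL=W RR=W

t=7: FL=S FR=S RL=W RR=W
t=9: FL=S FR=S RL=W RR=W
t=12: FL=S FR=S RL=W RR=W
t=13: FL=S FR=S RL=S RR=S
t=24: FL=S FR=S RL=S RR=S
t=25: FL=S FR=S RL=W RR=W
t=29: FL=S FR=S RL=W RR=W


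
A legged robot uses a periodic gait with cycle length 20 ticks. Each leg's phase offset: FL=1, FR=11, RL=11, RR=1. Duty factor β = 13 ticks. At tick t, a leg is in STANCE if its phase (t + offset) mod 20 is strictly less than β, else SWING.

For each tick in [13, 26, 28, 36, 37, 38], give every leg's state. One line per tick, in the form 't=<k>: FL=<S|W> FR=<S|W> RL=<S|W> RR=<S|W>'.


t=13: phase=(14,4,4,14) vs β=13 → FL=W FR=S RL=S RR=W
t=26: phase=(7,17,17,7) vs β=13 → FL=S FR=W RL=W RR=S
t=28: phase=(9,19,19,9) vs β=13 → FL=S FR=W RL=W RR=S
t=36: phase=(17,7,7,17) vs β=13 → FL=W FR=S RL=S RR=W
t=37: phase=(18,8,8,18) vs β=13 → FL=W FR=S RL=S RR=W
t=38: phase=(19,9,9,19) vs β=13 → FL=W FR=S RL=S RR=W

t=13: FL=W FR=S RL=S RR=W
t=26: FL=S FR=W RL=W RR=S
t=28: FL=S FR=W RL=W RR=S
t=36: FL=W FR=S RL=S RR=W
t=37: FL=W FR=S RL=S RR=W
t=38: FL=W FR=S RL=S RR=W


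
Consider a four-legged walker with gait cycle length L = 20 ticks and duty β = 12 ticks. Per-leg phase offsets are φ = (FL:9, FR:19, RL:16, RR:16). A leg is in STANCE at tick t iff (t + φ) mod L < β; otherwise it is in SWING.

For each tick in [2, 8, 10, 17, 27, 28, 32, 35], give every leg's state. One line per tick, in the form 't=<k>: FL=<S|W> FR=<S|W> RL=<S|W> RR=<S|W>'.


t=2: phase=(11,1,18,18) vs β=12 → FL=S FR=S RL=W RR=W
t=8: phase=(17,7,4,4) vs β=12 → FL=W FR=S RL=S RR=S
t=10: phase=(19,9,6,6) vs β=12 → FL=W FR=S RL=S RR=S
t=17: phase=(6,16,13,13) vs β=12 → FL=S FR=W RL=W RR=W
t=27: phase=(16,6,3,3) vs β=12 → FL=W FR=S RL=S RR=S
t=28: phase=(17,7,4,4) vs β=12 → FL=W FR=S RL=S RR=S
t=32: phase=(1,11,8,8) vs β=12 → FL=S FR=S RL=S RR=S
t=35: phase=(4,14,11,11) vs β=12 → FL=S FR=W RL=S RR=S

t=2: FL=S FR=S RL=W RR=W
t=8: FL=W FR=S RL=S RR=S
t=10: FL=W FR=S RL=S RR=S
t=17: FL=S FR=W RL=W RR=W
t=27: FL=W FR=S RL=S RR=S
t=28: FL=W FR=S RL=S RR=S
t=32: FL=S FR=S RL=S RR=S
t=35: FL=S FR=W RL=S RR=S


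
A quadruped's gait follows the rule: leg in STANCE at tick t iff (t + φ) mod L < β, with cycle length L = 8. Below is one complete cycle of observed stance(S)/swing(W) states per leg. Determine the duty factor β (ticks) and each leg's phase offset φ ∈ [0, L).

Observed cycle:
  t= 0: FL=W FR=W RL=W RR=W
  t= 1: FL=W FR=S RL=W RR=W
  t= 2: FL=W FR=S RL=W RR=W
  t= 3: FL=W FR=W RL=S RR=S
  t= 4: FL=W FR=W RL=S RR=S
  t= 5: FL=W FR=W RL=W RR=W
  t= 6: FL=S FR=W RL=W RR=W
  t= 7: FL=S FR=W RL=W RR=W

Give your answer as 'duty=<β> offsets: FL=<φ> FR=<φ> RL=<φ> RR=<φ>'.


duty=2 offsets: FL=2 FR=7 RL=5 RR=5

duty β = stance ticks per leg = 2
FL: stance ticks = 2; W→S at t=6 → φ=2
FR: stance ticks = 2; W→S at t=1 → φ=7
RL: stance ticks = 2; W→S at t=3 → φ=5
RR: stance ticks = 2; W→S at t=3 → φ=5


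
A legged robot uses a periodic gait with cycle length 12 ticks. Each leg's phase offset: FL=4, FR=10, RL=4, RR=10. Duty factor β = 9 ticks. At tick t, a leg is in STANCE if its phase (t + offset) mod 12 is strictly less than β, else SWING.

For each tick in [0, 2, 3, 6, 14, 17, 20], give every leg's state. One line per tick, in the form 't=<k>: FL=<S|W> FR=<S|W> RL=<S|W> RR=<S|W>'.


t=0: phase=(4,10,4,10) vs β=9 → FL=S FR=W RL=S RR=W
t=2: phase=(6,0,6,0) vs β=9 → FL=S FR=S RL=S RR=S
t=3: phase=(7,1,7,1) vs β=9 → FL=S FR=S RL=S RR=S
t=6: phase=(10,4,10,4) vs β=9 → FL=W FR=S RL=W RR=S
t=14: phase=(6,0,6,0) vs β=9 → FL=S FR=S RL=S RR=S
t=17: phase=(9,3,9,3) vs β=9 → FL=W FR=S RL=W RR=S
t=20: phase=(0,6,0,6) vs β=9 → FL=S FR=S RL=S RR=S

t=0: FL=S FR=W RL=S RR=W
t=2: FL=S FR=S RL=S RR=S
t=3: FL=S FR=S RL=S RR=S
t=6: FL=W FR=S RL=W RR=S
t=14: FL=S FR=S RL=S RR=S
t=17: FL=W FR=S RL=W RR=S
t=20: FL=S FR=S RL=S RR=S


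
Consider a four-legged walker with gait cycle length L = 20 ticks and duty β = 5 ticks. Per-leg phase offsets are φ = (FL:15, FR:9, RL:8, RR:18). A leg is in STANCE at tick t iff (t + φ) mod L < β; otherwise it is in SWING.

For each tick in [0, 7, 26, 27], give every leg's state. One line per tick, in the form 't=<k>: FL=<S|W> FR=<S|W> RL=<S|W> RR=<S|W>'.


t=0: phase=(15,9,8,18) vs β=5 → FL=W FR=W RL=W RR=W
t=7: phase=(2,16,15,5) vs β=5 → FL=S FR=W RL=W RR=W
t=26: phase=(1,15,14,4) vs β=5 → FL=S FR=W RL=W RR=S
t=27: phase=(2,16,15,5) vs β=5 → FL=S FR=W RL=W RR=W

t=0: FL=W FR=W RL=W RR=W
t=7: FL=S FR=W RL=W RR=W
t=26: FL=S FR=W RL=W RR=S
t=27: FL=S FR=W RL=W RR=W


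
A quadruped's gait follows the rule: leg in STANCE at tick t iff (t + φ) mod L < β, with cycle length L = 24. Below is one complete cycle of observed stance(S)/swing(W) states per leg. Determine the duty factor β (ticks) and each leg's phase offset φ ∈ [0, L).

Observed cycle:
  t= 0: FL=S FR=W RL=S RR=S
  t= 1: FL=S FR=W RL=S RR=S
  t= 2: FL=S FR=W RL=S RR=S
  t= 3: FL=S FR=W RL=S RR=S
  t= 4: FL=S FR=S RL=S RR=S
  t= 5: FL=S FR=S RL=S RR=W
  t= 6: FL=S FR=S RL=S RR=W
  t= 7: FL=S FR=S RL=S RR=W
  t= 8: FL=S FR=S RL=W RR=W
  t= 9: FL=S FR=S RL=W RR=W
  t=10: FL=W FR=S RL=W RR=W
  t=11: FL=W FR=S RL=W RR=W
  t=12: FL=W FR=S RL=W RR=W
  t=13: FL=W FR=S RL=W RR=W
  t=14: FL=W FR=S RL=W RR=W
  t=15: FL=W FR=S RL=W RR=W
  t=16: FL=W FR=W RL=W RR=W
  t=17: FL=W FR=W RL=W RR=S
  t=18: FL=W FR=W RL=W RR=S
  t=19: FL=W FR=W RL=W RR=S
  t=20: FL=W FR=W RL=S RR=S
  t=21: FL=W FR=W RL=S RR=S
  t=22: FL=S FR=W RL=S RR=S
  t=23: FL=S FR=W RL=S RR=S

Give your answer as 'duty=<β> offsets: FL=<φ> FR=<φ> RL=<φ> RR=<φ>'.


duty=12 offsets: FL=2 FR=20 RL=4 RR=7

duty β = stance ticks per leg = 12
FL: stance ticks = 12; W→S at t=22 → φ=2
FR: stance ticks = 12; W→S at t=4 → φ=20
RL: stance ticks = 12; W→S at t=20 → φ=4
RR: stance ticks = 12; W→S at t=17 → φ=7


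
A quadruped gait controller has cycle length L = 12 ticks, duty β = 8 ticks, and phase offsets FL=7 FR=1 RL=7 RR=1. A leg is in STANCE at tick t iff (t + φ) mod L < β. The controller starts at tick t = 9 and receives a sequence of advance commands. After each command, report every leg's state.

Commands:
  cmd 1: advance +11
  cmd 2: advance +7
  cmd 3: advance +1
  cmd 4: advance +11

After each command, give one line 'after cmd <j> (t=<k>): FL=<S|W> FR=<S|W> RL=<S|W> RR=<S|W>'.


after cmd 1 (t=20): FL=S FR=W RL=S RR=W
after cmd 2 (t=27): FL=W FR=S RL=W RR=S
after cmd 3 (t=28): FL=W FR=S RL=W RR=S
after cmd 4 (t=39): FL=W FR=S RL=W RR=S

start t=9: FL=S FR=W RL=S RR=W
cmd 1: advance +11 → t=20, phase=(3,9,3,9) → FL=S FR=W RL=S RR=W
cmd 2: advance +7 → t=27, phase=(10,4,10,4) → FL=W FR=S RL=W RR=S
cmd 3: advance +1 → t=28, phase=(11,5,11,5) → FL=W FR=S RL=W RR=S
cmd 4: advance +11 → t=39, phase=(10,4,10,4) → FL=W FR=S RL=W RR=S


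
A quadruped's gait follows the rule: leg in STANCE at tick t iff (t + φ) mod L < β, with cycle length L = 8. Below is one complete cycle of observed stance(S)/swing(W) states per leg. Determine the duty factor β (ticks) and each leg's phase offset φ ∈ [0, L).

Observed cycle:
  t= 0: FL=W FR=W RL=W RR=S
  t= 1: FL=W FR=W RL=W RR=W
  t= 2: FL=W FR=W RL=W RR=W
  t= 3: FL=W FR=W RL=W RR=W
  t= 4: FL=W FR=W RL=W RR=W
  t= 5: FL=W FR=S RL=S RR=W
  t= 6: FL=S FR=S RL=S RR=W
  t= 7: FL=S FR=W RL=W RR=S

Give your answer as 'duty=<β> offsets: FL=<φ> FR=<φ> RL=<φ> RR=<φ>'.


duty=2 offsets: FL=2 FR=3 RL=3 RR=1

duty β = stance ticks per leg = 2
FL: stance ticks = 2; W→S at t=6 → φ=2
FR: stance ticks = 2; W→S at t=5 → φ=3
RL: stance ticks = 2; W→S at t=5 → φ=3
RR: stance ticks = 2; W→S at t=7 → φ=1


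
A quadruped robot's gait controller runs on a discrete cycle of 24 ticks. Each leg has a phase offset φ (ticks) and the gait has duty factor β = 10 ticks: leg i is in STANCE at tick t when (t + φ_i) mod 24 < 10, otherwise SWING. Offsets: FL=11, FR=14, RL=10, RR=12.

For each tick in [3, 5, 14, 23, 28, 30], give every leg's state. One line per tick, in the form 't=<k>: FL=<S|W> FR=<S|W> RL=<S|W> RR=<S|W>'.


t=3: phase=(14,17,13,15) vs β=10 → FL=W FR=W RL=W RR=W
t=5: phase=(16,19,15,17) vs β=10 → FL=W FR=W RL=W RR=W
t=14: phase=(1,4,0,2) vs β=10 → FL=S FR=S RL=S RR=S
t=23: phase=(10,13,9,11) vs β=10 → FL=W FR=W RL=S RR=W
t=28: phase=(15,18,14,16) vs β=10 → FL=W FR=W RL=W RR=W
t=30: phase=(17,20,16,18) vs β=10 → FL=W FR=W RL=W RR=W

t=3: FL=W FR=W RL=W RR=W
t=5: FL=W FR=W RL=W RR=W
t=14: FL=S FR=S RL=S RR=S
t=23: FL=W FR=W RL=S RR=W
t=28: FL=W FR=W RL=W RR=W
t=30: FL=W FR=W RL=W RR=W


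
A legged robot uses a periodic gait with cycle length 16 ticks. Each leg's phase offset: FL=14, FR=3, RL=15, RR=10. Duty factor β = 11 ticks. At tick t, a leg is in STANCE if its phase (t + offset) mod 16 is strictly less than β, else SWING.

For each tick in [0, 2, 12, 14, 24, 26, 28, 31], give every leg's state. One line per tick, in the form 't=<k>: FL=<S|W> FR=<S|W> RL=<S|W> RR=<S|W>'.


t=0: FL=W FR=S RL=W RR=S
t=2: FL=S FR=S RL=S RR=W
t=12: FL=S FR=W RL=W RR=S
t=14: FL=W FR=S RL=W RR=S
t=24: FL=S FR=W RL=S RR=S
t=26: FL=S FR=W RL=S RR=S
t=28: FL=S FR=W RL=W RR=S
t=31: FL=W FR=S RL=W RR=S

t=0: phase=(14,3,15,10) vs β=11 → FL=W FR=S RL=W RR=S
t=2: phase=(0,5,1,12) vs β=11 → FL=S FR=S RL=S RR=W
t=12: phase=(10,15,11,6) vs β=11 → FL=S FR=W RL=W RR=S
t=14: phase=(12,1,13,8) vs β=11 → FL=W FR=S RL=W RR=S
t=24: phase=(6,11,7,2) vs β=11 → FL=S FR=W RL=S RR=S
t=26: phase=(8,13,9,4) vs β=11 → FL=S FR=W RL=S RR=S
t=28: phase=(10,15,11,6) vs β=11 → FL=S FR=W RL=W RR=S
t=31: phase=(13,2,14,9) vs β=11 → FL=W FR=S RL=W RR=S


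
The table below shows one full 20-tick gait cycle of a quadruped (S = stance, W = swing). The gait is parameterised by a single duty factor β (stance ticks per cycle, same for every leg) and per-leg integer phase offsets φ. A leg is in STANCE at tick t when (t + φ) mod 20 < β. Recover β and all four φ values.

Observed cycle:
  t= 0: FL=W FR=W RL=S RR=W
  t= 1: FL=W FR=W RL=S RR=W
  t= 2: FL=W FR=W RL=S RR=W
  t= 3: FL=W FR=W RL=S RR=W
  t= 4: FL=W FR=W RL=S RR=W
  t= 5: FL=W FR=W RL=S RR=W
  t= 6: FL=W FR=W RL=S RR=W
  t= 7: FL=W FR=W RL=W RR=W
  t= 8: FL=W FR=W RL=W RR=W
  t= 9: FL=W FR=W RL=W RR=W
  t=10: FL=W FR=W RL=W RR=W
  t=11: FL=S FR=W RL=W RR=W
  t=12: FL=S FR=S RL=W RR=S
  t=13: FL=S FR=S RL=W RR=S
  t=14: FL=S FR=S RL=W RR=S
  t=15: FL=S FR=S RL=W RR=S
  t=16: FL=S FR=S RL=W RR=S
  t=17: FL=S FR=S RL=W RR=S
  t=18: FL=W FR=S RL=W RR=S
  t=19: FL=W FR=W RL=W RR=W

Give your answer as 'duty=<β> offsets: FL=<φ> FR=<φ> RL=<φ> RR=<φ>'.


duty β = stance ticks per leg = 7
FL: stance ticks = 7; W→S at t=11 → φ=9
FR: stance ticks = 7; W→S at t=12 → φ=8
RL: stance ticks = 7; W→S at t=0 → φ=0
RR: stance ticks = 7; W→S at t=12 → φ=8

duty=7 offsets: FL=9 FR=8 RL=0 RR=8


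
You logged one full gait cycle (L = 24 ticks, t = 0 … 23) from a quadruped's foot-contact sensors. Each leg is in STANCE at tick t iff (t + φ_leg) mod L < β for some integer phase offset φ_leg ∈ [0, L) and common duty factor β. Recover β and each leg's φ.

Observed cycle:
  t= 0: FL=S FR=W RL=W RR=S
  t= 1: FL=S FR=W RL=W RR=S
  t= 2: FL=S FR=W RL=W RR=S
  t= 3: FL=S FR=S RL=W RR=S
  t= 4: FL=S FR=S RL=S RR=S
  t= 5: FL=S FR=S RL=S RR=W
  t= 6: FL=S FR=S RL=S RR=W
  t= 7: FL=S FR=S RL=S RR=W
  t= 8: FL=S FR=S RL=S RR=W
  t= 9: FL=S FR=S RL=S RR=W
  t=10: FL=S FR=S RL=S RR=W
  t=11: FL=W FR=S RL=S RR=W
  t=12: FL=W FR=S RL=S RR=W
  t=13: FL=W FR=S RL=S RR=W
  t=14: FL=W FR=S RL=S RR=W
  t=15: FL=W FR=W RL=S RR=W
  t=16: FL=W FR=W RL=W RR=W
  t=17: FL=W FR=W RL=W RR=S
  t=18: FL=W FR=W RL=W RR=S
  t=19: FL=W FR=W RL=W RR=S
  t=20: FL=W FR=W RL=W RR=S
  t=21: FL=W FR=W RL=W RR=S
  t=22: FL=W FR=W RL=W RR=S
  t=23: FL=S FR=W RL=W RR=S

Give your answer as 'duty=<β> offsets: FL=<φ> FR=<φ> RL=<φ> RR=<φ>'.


duty β = stance ticks per leg = 12
FL: stance ticks = 12; W→S at t=23 → φ=1
FR: stance ticks = 12; W→S at t=3 → φ=21
RL: stance ticks = 12; W→S at t=4 → φ=20
RR: stance ticks = 12; W→S at t=17 → φ=7

duty=12 offsets: FL=1 FR=21 RL=20 RR=7


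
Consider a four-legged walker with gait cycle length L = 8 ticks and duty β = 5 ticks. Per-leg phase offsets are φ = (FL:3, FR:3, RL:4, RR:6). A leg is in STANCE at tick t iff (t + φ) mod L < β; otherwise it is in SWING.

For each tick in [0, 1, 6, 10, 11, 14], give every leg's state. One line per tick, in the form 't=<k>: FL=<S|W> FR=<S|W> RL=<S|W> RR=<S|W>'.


t=0: phase=(3,3,4,6) vs β=5 → FL=S FR=S RL=S RR=W
t=1: phase=(4,4,5,7) vs β=5 → FL=S FR=S RL=W RR=W
t=6: phase=(1,1,2,4) vs β=5 → FL=S FR=S RL=S RR=S
t=10: phase=(5,5,6,0) vs β=5 → FL=W FR=W RL=W RR=S
t=11: phase=(6,6,7,1) vs β=5 → FL=W FR=W RL=W RR=S
t=14: phase=(1,1,2,4) vs β=5 → FL=S FR=S RL=S RR=S

t=0: FL=S FR=S RL=S RR=W
t=1: FL=S FR=S RL=W RR=W
t=6: FL=S FR=S RL=S RR=S
t=10: FL=W FR=W RL=W RR=S
t=11: FL=W FR=W RL=W RR=S
t=14: FL=S FR=S RL=S RR=S


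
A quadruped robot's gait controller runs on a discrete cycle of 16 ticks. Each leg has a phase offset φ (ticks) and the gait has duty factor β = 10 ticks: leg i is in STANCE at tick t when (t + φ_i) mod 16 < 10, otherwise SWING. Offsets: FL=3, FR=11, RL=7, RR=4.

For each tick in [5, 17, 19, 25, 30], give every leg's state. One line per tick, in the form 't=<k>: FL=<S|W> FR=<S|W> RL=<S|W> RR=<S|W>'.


t=5: phase=(8,0,12,9) vs β=10 → FL=S FR=S RL=W RR=S
t=17: phase=(4,12,8,5) vs β=10 → FL=S FR=W RL=S RR=S
t=19: phase=(6,14,10,7) vs β=10 → FL=S FR=W RL=W RR=S
t=25: phase=(12,4,0,13) vs β=10 → FL=W FR=S RL=S RR=W
t=30: phase=(1,9,5,2) vs β=10 → FL=S FR=S RL=S RR=S

t=5: FL=S FR=S RL=W RR=S
t=17: FL=S FR=W RL=S RR=S
t=19: FL=S FR=W RL=W RR=S
t=25: FL=W FR=S RL=S RR=W
t=30: FL=S FR=S RL=S RR=S


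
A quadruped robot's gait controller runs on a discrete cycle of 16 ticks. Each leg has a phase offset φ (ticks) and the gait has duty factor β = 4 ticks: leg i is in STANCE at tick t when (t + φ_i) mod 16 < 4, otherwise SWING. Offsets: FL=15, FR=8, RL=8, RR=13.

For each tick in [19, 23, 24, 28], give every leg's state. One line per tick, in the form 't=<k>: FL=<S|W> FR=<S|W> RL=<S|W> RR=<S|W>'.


t=19: phase=(2,11,11,0) vs β=4 → FL=S FR=W RL=W RR=S
t=23: phase=(6,15,15,4) vs β=4 → FL=W FR=W RL=W RR=W
t=24: phase=(7,0,0,5) vs β=4 → FL=W FR=S RL=S RR=W
t=28: phase=(11,4,4,9) vs β=4 → FL=W FR=W RL=W RR=W

t=19: FL=S FR=W RL=W RR=S
t=23: FL=W FR=W RL=W RR=W
t=24: FL=W FR=S RL=S RR=W
t=28: FL=W FR=W RL=W RR=W


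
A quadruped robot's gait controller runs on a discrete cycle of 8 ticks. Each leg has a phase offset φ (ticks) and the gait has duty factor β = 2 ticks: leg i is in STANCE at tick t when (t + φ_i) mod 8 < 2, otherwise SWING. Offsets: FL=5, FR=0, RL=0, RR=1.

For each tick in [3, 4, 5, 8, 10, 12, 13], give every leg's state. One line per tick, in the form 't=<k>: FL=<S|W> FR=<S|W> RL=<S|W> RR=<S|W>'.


t=3: phase=(0,3,3,4) vs β=2 → FL=S FR=W RL=W RR=W
t=4: phase=(1,4,4,5) vs β=2 → FL=S FR=W RL=W RR=W
t=5: phase=(2,5,5,6) vs β=2 → FL=W FR=W RL=W RR=W
t=8: phase=(5,0,0,1) vs β=2 → FL=W FR=S RL=S RR=S
t=10: phase=(7,2,2,3) vs β=2 → FL=W FR=W RL=W RR=W
t=12: phase=(1,4,4,5) vs β=2 → FL=S FR=W RL=W RR=W
t=13: phase=(2,5,5,6) vs β=2 → FL=W FR=W RL=W RR=W

t=3: FL=S FR=W RL=W RR=W
t=4: FL=S FR=W RL=W RR=W
t=5: FL=W FR=W RL=W RR=W
t=8: FL=W FR=S RL=S RR=S
t=10: FL=W FR=W RL=W RR=W
t=12: FL=S FR=W RL=W RR=W
t=13: FL=W FR=W RL=W RR=W


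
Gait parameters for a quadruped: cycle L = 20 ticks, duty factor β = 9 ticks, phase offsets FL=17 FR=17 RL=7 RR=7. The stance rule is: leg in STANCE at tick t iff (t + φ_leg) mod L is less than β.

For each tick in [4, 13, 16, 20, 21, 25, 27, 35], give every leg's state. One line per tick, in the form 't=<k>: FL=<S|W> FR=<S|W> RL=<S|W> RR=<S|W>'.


t=4: FL=S FR=S RL=W RR=W
t=13: FL=W FR=W RL=S RR=S
t=16: FL=W FR=W RL=S RR=S
t=20: FL=W FR=W RL=S RR=S
t=21: FL=W FR=W RL=S RR=S
t=25: FL=S FR=S RL=W RR=W
t=27: FL=S FR=S RL=W RR=W
t=35: FL=W FR=W RL=S RR=S

t=4: phase=(1,1,11,11) vs β=9 → FL=S FR=S RL=W RR=W
t=13: phase=(10,10,0,0) vs β=9 → FL=W FR=W RL=S RR=S
t=16: phase=(13,13,3,3) vs β=9 → FL=W FR=W RL=S RR=S
t=20: phase=(17,17,7,7) vs β=9 → FL=W FR=W RL=S RR=S
t=21: phase=(18,18,8,8) vs β=9 → FL=W FR=W RL=S RR=S
t=25: phase=(2,2,12,12) vs β=9 → FL=S FR=S RL=W RR=W
t=27: phase=(4,4,14,14) vs β=9 → FL=S FR=S RL=W RR=W
t=35: phase=(12,12,2,2) vs β=9 → FL=W FR=W RL=S RR=S


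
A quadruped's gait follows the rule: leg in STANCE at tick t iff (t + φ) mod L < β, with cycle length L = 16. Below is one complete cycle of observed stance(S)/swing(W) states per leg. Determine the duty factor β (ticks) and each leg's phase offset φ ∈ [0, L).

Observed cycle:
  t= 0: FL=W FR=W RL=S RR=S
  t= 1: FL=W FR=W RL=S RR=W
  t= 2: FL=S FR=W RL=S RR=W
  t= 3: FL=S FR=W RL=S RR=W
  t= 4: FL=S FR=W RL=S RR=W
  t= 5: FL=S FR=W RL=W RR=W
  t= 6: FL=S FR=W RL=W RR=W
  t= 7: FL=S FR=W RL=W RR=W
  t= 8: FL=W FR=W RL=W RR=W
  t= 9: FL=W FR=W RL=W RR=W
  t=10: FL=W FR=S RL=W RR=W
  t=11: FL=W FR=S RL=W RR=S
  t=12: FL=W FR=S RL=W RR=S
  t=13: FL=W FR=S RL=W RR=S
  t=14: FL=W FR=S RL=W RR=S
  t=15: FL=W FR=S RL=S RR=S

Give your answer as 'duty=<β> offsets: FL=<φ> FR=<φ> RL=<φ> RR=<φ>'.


duty=6 offsets: FL=14 FR=6 RL=1 RR=5

duty β = stance ticks per leg = 6
FL: stance ticks = 6; W→S at t=2 → φ=14
FR: stance ticks = 6; W→S at t=10 → φ=6
RL: stance ticks = 6; W→S at t=15 → φ=1
RR: stance ticks = 6; W→S at t=11 → φ=5


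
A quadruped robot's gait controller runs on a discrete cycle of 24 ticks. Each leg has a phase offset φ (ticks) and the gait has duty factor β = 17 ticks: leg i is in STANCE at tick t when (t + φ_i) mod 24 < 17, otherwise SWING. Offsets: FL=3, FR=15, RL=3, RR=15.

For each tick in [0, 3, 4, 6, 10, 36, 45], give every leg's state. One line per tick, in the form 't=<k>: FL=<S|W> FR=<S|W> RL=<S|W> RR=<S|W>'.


t=0: FL=S FR=S RL=S RR=S
t=3: FL=S FR=W RL=S RR=W
t=4: FL=S FR=W RL=S RR=W
t=6: FL=S FR=W RL=S RR=W
t=10: FL=S FR=S RL=S RR=S
t=36: FL=S FR=S RL=S RR=S
t=45: FL=S FR=S RL=S RR=S

t=0: phase=(3,15,3,15) vs β=17 → FL=S FR=S RL=S RR=S
t=3: phase=(6,18,6,18) vs β=17 → FL=S FR=W RL=S RR=W
t=4: phase=(7,19,7,19) vs β=17 → FL=S FR=W RL=S RR=W
t=6: phase=(9,21,9,21) vs β=17 → FL=S FR=W RL=S RR=W
t=10: phase=(13,1,13,1) vs β=17 → FL=S FR=S RL=S RR=S
t=36: phase=(15,3,15,3) vs β=17 → FL=S FR=S RL=S RR=S
t=45: phase=(0,12,0,12) vs β=17 → FL=S FR=S RL=S RR=S


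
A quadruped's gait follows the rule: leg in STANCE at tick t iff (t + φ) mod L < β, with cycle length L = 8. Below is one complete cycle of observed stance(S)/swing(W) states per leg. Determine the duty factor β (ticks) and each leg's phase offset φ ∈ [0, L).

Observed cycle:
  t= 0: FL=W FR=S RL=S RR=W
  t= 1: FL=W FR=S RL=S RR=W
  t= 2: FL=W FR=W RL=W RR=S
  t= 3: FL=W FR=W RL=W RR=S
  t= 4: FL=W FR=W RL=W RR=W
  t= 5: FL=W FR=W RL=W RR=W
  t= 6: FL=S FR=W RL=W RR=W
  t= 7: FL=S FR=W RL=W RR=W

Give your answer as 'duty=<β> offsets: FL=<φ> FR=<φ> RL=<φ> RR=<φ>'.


duty=2 offsets: FL=2 FR=0 RL=0 RR=6

duty β = stance ticks per leg = 2
FL: stance ticks = 2; W→S at t=6 → φ=2
FR: stance ticks = 2; W→S at t=0 → φ=0
RL: stance ticks = 2; W→S at t=0 → φ=0
RR: stance ticks = 2; W→S at t=2 → φ=6


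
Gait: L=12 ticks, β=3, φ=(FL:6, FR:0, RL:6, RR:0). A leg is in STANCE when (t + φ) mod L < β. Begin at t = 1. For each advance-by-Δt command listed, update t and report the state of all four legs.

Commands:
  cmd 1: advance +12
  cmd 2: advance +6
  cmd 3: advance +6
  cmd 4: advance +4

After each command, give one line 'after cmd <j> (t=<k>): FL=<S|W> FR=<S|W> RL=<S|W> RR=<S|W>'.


start t=1: FL=W FR=S RL=W RR=S
cmd 1: advance +12 → t=13, phase=(7,1,7,1) → FL=W FR=S RL=W RR=S
cmd 2: advance +6 → t=19, phase=(1,7,1,7) → FL=S FR=W RL=S RR=W
cmd 3: advance +6 → t=25, phase=(7,1,7,1) → FL=W FR=S RL=W RR=S
cmd 4: advance +4 → t=29, phase=(11,5,11,5) → FL=W FR=W RL=W RR=W

after cmd 1 (t=13): FL=W FR=S RL=W RR=S
after cmd 2 (t=19): FL=S FR=W RL=S RR=W
after cmd 3 (t=25): FL=W FR=S RL=W RR=S
after cmd 4 (t=29): FL=W FR=W RL=W RR=W


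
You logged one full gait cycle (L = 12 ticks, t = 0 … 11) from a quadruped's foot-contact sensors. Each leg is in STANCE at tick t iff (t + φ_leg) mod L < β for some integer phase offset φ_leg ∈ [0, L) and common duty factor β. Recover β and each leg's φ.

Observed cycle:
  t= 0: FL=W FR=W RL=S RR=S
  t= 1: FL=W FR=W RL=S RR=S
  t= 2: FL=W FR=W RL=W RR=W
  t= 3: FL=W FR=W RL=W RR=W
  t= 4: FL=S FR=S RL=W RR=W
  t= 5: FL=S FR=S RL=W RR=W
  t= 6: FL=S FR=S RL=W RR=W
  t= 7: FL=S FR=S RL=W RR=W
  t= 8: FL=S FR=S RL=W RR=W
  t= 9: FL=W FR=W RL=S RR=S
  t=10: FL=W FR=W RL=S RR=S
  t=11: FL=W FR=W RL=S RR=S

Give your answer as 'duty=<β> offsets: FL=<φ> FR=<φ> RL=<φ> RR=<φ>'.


duty=5 offsets: FL=8 FR=8 RL=3 RR=3

duty β = stance ticks per leg = 5
FL: stance ticks = 5; W→S at t=4 → φ=8
FR: stance ticks = 5; W→S at t=4 → φ=8
RL: stance ticks = 5; W→S at t=9 → φ=3
RR: stance ticks = 5; W→S at t=9 → φ=3


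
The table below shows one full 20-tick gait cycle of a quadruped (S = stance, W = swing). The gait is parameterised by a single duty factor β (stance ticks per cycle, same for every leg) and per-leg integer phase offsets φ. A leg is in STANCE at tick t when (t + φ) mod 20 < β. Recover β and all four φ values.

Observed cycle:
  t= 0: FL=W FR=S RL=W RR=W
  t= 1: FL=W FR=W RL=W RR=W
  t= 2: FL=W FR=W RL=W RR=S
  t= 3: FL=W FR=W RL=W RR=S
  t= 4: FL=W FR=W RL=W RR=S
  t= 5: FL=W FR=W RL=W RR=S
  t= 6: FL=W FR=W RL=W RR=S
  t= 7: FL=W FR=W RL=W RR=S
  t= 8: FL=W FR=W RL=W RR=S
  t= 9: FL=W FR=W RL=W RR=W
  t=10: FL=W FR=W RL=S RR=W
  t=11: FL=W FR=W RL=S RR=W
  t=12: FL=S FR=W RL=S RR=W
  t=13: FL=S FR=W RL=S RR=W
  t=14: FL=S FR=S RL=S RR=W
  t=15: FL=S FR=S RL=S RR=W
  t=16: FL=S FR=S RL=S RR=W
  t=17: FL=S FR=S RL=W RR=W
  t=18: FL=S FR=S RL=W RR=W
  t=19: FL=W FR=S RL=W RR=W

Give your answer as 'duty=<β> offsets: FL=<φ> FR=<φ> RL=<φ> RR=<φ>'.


duty β = stance ticks per leg = 7
FL: stance ticks = 7; W→S at t=12 → φ=8
FR: stance ticks = 7; W→S at t=14 → φ=6
RL: stance ticks = 7; W→S at t=10 → φ=10
RR: stance ticks = 7; W→S at t=2 → φ=18

duty=7 offsets: FL=8 FR=6 RL=10 RR=18


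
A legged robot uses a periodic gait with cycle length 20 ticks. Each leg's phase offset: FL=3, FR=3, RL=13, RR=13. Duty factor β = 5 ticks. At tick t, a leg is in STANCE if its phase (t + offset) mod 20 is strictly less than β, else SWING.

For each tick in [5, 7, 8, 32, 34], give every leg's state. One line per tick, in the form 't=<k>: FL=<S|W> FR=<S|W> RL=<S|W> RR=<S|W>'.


t=5: phase=(8,8,18,18) vs β=5 → FL=W FR=W RL=W RR=W
t=7: phase=(10,10,0,0) vs β=5 → FL=W FR=W RL=S RR=S
t=8: phase=(11,11,1,1) vs β=5 → FL=W FR=W RL=S RR=S
t=32: phase=(15,15,5,5) vs β=5 → FL=W FR=W RL=W RR=W
t=34: phase=(17,17,7,7) vs β=5 → FL=W FR=W RL=W RR=W

t=5: FL=W FR=W RL=W RR=W
t=7: FL=W FR=W RL=S RR=S
t=8: FL=W FR=W RL=S RR=S
t=32: FL=W FR=W RL=W RR=W
t=34: FL=W FR=W RL=W RR=W


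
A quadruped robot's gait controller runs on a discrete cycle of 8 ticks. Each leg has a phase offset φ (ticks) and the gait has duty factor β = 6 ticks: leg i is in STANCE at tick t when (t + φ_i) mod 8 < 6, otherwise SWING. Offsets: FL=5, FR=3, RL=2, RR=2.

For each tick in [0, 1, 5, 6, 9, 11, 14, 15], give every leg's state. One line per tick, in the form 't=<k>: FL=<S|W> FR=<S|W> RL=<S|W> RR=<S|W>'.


t=0: phase=(5,3,2,2) vs β=6 → FL=S FR=S RL=S RR=S
t=1: phase=(6,4,3,3) vs β=6 → FL=W FR=S RL=S RR=S
t=5: phase=(2,0,7,7) vs β=6 → FL=S FR=S RL=W RR=W
t=6: phase=(3,1,0,0) vs β=6 → FL=S FR=S RL=S RR=S
t=9: phase=(6,4,3,3) vs β=6 → FL=W FR=S RL=S RR=S
t=11: phase=(0,6,5,5) vs β=6 → FL=S FR=W RL=S RR=S
t=14: phase=(3,1,0,0) vs β=6 → FL=S FR=S RL=S RR=S
t=15: phase=(4,2,1,1) vs β=6 → FL=S FR=S RL=S RR=S

t=0: FL=S FR=S RL=S RR=S
t=1: FL=W FR=S RL=S RR=S
t=5: FL=S FR=S RL=W RR=W
t=6: FL=S FR=S RL=S RR=S
t=9: FL=W FR=S RL=S RR=S
t=11: FL=S FR=W RL=S RR=S
t=14: FL=S FR=S RL=S RR=S
t=15: FL=S FR=S RL=S RR=S


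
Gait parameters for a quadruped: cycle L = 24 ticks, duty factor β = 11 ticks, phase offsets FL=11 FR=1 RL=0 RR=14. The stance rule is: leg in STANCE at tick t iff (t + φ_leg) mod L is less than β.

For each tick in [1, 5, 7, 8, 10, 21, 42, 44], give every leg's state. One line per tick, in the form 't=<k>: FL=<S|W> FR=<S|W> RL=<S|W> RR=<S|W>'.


t=1: FL=W FR=S RL=S RR=W
t=5: FL=W FR=S RL=S RR=W
t=7: FL=W FR=S RL=S RR=W
t=8: FL=W FR=S RL=S RR=W
t=10: FL=W FR=W RL=S RR=S
t=21: FL=S FR=W RL=W RR=W
t=42: FL=S FR=W RL=W RR=S
t=44: FL=S FR=W RL=W RR=S

t=1: phase=(12,2,1,15) vs β=11 → FL=W FR=S RL=S RR=W
t=5: phase=(16,6,5,19) vs β=11 → FL=W FR=S RL=S RR=W
t=7: phase=(18,8,7,21) vs β=11 → FL=W FR=S RL=S RR=W
t=8: phase=(19,9,8,22) vs β=11 → FL=W FR=S RL=S RR=W
t=10: phase=(21,11,10,0) vs β=11 → FL=W FR=W RL=S RR=S
t=21: phase=(8,22,21,11) vs β=11 → FL=S FR=W RL=W RR=W
t=42: phase=(5,19,18,8) vs β=11 → FL=S FR=W RL=W RR=S
t=44: phase=(7,21,20,10) vs β=11 → FL=S FR=W RL=W RR=S


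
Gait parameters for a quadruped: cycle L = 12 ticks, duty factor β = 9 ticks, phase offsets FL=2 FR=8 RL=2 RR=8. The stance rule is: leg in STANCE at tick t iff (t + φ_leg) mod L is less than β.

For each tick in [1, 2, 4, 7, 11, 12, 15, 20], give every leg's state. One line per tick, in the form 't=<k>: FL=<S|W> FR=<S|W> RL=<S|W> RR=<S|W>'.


t=1: FL=S FR=W RL=S RR=W
t=2: FL=S FR=W RL=S RR=W
t=4: FL=S FR=S RL=S RR=S
t=7: FL=W FR=S RL=W RR=S
t=11: FL=S FR=S RL=S RR=S
t=12: FL=S FR=S RL=S RR=S
t=15: FL=S FR=W RL=S RR=W
t=20: FL=W FR=S RL=W RR=S

t=1: phase=(3,9,3,9) vs β=9 → FL=S FR=W RL=S RR=W
t=2: phase=(4,10,4,10) vs β=9 → FL=S FR=W RL=S RR=W
t=4: phase=(6,0,6,0) vs β=9 → FL=S FR=S RL=S RR=S
t=7: phase=(9,3,9,3) vs β=9 → FL=W FR=S RL=W RR=S
t=11: phase=(1,7,1,7) vs β=9 → FL=S FR=S RL=S RR=S
t=12: phase=(2,8,2,8) vs β=9 → FL=S FR=S RL=S RR=S
t=15: phase=(5,11,5,11) vs β=9 → FL=S FR=W RL=S RR=W
t=20: phase=(10,4,10,4) vs β=9 → FL=W FR=S RL=W RR=S


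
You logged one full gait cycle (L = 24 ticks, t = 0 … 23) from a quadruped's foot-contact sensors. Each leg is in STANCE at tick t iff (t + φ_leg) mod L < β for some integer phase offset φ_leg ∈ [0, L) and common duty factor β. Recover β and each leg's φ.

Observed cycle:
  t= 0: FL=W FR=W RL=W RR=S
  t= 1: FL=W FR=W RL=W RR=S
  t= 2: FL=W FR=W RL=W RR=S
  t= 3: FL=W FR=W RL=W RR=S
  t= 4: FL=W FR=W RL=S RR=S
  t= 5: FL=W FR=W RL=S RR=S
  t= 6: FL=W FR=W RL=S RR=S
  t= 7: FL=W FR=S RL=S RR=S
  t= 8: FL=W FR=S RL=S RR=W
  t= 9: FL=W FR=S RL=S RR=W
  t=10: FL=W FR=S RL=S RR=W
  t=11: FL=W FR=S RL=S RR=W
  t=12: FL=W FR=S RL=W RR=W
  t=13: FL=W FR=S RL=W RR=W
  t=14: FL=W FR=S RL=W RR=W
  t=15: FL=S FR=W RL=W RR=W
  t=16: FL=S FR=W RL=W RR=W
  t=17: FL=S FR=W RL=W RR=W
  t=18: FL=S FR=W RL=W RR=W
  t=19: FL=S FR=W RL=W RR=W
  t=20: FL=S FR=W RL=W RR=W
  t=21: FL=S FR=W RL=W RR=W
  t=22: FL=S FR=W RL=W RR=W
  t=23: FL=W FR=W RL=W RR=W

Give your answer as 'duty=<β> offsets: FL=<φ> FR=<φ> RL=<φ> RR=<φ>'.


duty=8 offsets: FL=9 FR=17 RL=20 RR=0

duty β = stance ticks per leg = 8
FL: stance ticks = 8; W→S at t=15 → φ=9
FR: stance ticks = 8; W→S at t=7 → φ=17
RL: stance ticks = 8; W→S at t=4 → φ=20
RR: stance ticks = 8; W→S at t=0 → φ=0


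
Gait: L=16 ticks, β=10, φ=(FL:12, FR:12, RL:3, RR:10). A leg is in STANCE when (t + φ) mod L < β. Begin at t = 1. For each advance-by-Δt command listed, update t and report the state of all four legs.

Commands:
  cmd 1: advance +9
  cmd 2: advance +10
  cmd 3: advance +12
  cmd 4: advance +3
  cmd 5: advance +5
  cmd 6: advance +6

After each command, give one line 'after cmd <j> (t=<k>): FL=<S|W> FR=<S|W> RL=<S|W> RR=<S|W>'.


after cmd 1 (t=10): FL=S FR=S RL=W RR=S
after cmd 2 (t=20): FL=S FR=S RL=S RR=W
after cmd 3 (t=32): FL=W FR=W RL=S RR=W
after cmd 4 (t=35): FL=W FR=W RL=S RR=W
after cmd 5 (t=40): FL=S FR=S RL=W RR=S
after cmd 6 (t=46): FL=W FR=W RL=S RR=S

start t=1: FL=W FR=W RL=S RR=W
cmd 1: advance +9 → t=10, phase=(6,6,13,4) → FL=S FR=S RL=W RR=S
cmd 2: advance +10 → t=20, phase=(0,0,7,14) → FL=S FR=S RL=S RR=W
cmd 3: advance +12 → t=32, phase=(12,12,3,10) → FL=W FR=W RL=S RR=W
cmd 4: advance +3 → t=35, phase=(15,15,6,13) → FL=W FR=W RL=S RR=W
cmd 5: advance +5 → t=40, phase=(4,4,11,2) → FL=S FR=S RL=W RR=S
cmd 6: advance +6 → t=46, phase=(10,10,1,8) → FL=W FR=W RL=S RR=S


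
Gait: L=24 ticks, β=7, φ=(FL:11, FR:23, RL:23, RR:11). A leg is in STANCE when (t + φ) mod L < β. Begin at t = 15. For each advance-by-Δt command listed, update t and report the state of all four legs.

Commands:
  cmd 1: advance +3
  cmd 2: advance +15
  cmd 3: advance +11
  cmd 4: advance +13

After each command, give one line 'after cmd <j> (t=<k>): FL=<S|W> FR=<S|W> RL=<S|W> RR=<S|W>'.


after cmd 1 (t=18): FL=S FR=W RL=W RR=S
after cmd 2 (t=33): FL=W FR=W RL=W RR=W
after cmd 3 (t=44): FL=W FR=W RL=W RR=W
after cmd 4 (t=57): FL=W FR=W RL=W RR=W

start t=15: FL=S FR=W RL=W RR=S
cmd 1: advance +3 → t=18, phase=(5,17,17,5) → FL=S FR=W RL=W RR=S
cmd 2: advance +15 → t=33, phase=(20,8,8,20) → FL=W FR=W RL=W RR=W
cmd 3: advance +11 → t=44, phase=(7,19,19,7) → FL=W FR=W RL=W RR=W
cmd 4: advance +13 → t=57, phase=(20,8,8,20) → FL=W FR=W RL=W RR=W


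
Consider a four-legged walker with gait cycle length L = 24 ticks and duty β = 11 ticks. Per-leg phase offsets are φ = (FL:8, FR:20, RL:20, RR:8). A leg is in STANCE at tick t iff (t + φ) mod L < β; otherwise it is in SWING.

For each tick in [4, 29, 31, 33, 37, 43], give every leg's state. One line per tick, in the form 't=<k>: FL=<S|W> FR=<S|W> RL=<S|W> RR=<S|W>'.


t=4: phase=(12,0,0,12) vs β=11 → FL=W FR=S RL=S RR=W
t=29: phase=(13,1,1,13) vs β=11 → FL=W FR=S RL=S RR=W
t=31: phase=(15,3,3,15) vs β=11 → FL=W FR=S RL=S RR=W
t=33: phase=(17,5,5,17) vs β=11 → FL=W FR=S RL=S RR=W
t=37: phase=(21,9,9,21) vs β=11 → FL=W FR=S RL=S RR=W
t=43: phase=(3,15,15,3) vs β=11 → FL=S FR=W RL=W RR=S

t=4: FL=W FR=S RL=S RR=W
t=29: FL=W FR=S RL=S RR=W
t=31: FL=W FR=S RL=S RR=W
t=33: FL=W FR=S RL=S RR=W
t=37: FL=W FR=S RL=S RR=W
t=43: FL=S FR=W RL=W RR=S


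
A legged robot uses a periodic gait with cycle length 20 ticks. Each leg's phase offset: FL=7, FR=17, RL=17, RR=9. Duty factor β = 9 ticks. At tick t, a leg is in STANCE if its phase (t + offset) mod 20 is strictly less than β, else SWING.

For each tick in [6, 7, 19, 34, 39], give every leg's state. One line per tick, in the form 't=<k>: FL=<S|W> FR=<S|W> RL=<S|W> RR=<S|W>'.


t=6: phase=(13,3,3,15) vs β=9 → FL=W FR=S RL=S RR=W
t=7: phase=(14,4,4,16) vs β=9 → FL=W FR=S RL=S RR=W
t=19: phase=(6,16,16,8) vs β=9 → FL=S FR=W RL=W RR=S
t=34: phase=(1,11,11,3) vs β=9 → FL=S FR=W RL=W RR=S
t=39: phase=(6,16,16,8) vs β=9 → FL=S FR=W RL=W RR=S

t=6: FL=W FR=S RL=S RR=W
t=7: FL=W FR=S RL=S RR=W
t=19: FL=S FR=W RL=W RR=S
t=34: FL=S FR=W RL=W RR=S
t=39: FL=S FR=W RL=W RR=S


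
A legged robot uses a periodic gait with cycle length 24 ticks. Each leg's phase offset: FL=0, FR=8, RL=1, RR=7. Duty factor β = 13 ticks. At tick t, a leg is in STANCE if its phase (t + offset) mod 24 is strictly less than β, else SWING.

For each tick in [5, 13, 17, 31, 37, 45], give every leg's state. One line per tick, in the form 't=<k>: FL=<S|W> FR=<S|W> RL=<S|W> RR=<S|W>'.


t=5: FL=S FR=W RL=S RR=S
t=13: FL=W FR=W RL=W RR=W
t=17: FL=W FR=S RL=W RR=S
t=31: FL=S FR=W RL=S RR=W
t=37: FL=W FR=W RL=W RR=W
t=45: FL=W FR=S RL=W RR=S

t=5: phase=(5,13,6,12) vs β=13 → FL=S FR=W RL=S RR=S
t=13: phase=(13,21,14,20) vs β=13 → FL=W FR=W RL=W RR=W
t=17: phase=(17,1,18,0) vs β=13 → FL=W FR=S RL=W RR=S
t=31: phase=(7,15,8,14) vs β=13 → FL=S FR=W RL=S RR=W
t=37: phase=(13,21,14,20) vs β=13 → FL=W FR=W RL=W RR=W
t=45: phase=(21,5,22,4) vs β=13 → FL=W FR=S RL=W RR=S
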